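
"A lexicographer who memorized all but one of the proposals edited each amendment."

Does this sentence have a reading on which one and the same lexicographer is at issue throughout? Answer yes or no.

Yes

This is the *a lexicographer* > *each amendment* reading.
That is the surface-scope ordering, which is always one of the available readings — island constraints only ever restrict inverse scope.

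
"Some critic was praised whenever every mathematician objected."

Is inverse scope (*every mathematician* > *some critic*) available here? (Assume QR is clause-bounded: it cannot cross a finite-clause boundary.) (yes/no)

The DP *every mathematician* is contained in the adjunct clause *whenever every mathematician objected*.
Adverbial clauses are not L-marked, so they are barriers for QR — the quantifier cannot escape the adjunct.
Hence only narrow scope for *every mathematician* (under *some critic*) survives.

No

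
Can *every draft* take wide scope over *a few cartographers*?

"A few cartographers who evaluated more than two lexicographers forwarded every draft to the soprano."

Yes

The RC *who evaluated more than two lexicographers* is an island, but *every draft* is not inside it — it is the matrix object, a clausemate of *a few cartographers*.
Ordinary QR to a clause-peripheral position gives the wide-scope LF for the lower DP.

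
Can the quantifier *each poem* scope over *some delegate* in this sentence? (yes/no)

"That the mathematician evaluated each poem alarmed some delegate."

*each poem* sits inside the sentential subject *that the mathematician evaluated each poem*.
Subjects — clausal subjects included — are islands for extraction, and QR is no exception.
So *each poem* cannot raise to a position above *some delegate*.

No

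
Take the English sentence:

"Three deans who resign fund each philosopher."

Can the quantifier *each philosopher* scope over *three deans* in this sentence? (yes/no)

Yes

The RC *who resign* is an island, but *each philosopher* is not inside it — it is the matrix object, a clausemate of *three deans*.
Clause-internal QR can adjoin the lower DP above the subject, yielding the inverse reading.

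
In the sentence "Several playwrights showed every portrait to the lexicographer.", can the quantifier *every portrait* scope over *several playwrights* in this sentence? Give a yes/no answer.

Yes

Both DPs are arguments of the same predicate; there is no clause or island boundary between them.
Nothing blocks QR of the lower DP to a position above the higher one, so inverse scope is available.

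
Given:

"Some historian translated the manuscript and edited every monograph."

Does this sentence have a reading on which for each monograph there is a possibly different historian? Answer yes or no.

That reading corresponds to *every monograph* > *some historian*.
*every monograph* occurs within one conjunct of the coordinate structure (*edited every monograph*).
QR out of a conjunct would have to apply non-ATB, which the CSC forbids.
The inverse ordering *every monograph* > *some historian* is therefore underivable.

No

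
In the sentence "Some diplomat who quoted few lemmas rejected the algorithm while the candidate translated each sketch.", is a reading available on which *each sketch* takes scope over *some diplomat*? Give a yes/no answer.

No

*each sketch* is embedded in the adjunct clause *while the candidate translated each sketch*.
Adjunct clauses are scope islands: a quantifier inside an adjunct cannot raise into the matrix clause.
The inverse ordering *each sketch* > *some diplomat* is therefore underivable.
(Only the surface reading survives: one fixed diplomat with respect to all the relevant sketches.)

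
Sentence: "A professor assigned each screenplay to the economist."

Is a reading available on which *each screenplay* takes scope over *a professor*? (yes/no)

Yes

*each screenplay* and *a professor* are in the same minimal clause.
Nothing blocks QR of the lower DP to a position above the higher one, so inverse scope is available.
The sentence is scopally ambiguous between *a professor* > *each screenplay* and *each screenplay* > *a professor*.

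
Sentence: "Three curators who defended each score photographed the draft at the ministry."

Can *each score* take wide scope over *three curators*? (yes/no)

No

The DP *each score* is contained in the relative clause *who defended each score*.
Relative clauses are scope islands: a quantifier cannot QR out of a relative clause to take scope in the matrix clause.
There is no licit LF on which *each score* c-commands *three curators*.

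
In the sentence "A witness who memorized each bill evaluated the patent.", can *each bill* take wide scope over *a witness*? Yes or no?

No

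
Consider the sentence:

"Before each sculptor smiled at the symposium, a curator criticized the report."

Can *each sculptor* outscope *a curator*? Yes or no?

*each sculptor* sits inside the adjunct clause *before each sculptor smiled at the symposium*.
Scope out of an adjunct clause is unavailable: QR respects the adjunct-island constraint.
So the wide-scope reading for *each sculptor* is blocked.

No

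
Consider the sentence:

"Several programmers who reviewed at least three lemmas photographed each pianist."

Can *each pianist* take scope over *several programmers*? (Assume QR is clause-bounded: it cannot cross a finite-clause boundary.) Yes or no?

Yes

*each pianist* sits in the matrix clause, not in the relative clause on *several programmers*.
With no island boundary between them, the object can take inverse scope over the subject via ordinary QR within the clause.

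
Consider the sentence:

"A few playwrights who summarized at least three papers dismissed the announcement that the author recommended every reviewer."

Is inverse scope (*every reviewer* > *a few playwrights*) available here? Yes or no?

No

The DP *every reviewer* is contained in the complex NP *the announcement that the author recommended every reviewer*.
Noun-complement clauses are scope islands (the Complex NP Constraint): a quantifier inside one cannot scope into the matrix.
Hence only narrow scope for *every reviewer* (under *a few playwrights*) survives.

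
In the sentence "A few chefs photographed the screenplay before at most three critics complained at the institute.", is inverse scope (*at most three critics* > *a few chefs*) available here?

No

*at most three critics* occurs within the adjunct clause *before at most three critics complained at the institute*.
Adverbial clauses are not L-marked, so they are barriers for QR — the quantifier cannot escape the adjunct.
Hence only narrow scope for *at most three critics* (under *a few chefs*) survives.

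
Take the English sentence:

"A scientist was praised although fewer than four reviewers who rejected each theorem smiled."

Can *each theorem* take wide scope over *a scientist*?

No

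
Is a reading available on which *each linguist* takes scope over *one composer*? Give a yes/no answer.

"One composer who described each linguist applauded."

The target quantifier *each linguist* is part of the relative clause *who described each linguist*.
Quantifiers inside a relative clause are trapped there; the RC boundary blocks QR.
So *each linguist* cannot raise high enough to outscope *one composer*; only the surface ordering *one composer* > *each linguist* is available.
(Only the surface reading survives: one fixed composer with respect to all the relevant linguists.)

No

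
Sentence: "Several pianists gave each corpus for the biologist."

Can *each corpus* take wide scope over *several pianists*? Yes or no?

Yes

*each corpus* and *several pianists* are in the same minimal clause.
QR within a single clause is free, so the lower quantifier may take scope over the higher one.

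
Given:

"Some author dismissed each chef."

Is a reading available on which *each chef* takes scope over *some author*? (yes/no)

*each chef* is the matrix object and *some author* the matrix subject; the two are clausemates.
Clause-internal QR can adjoin the lower DP above the subject, yielding the inverse reading.

Yes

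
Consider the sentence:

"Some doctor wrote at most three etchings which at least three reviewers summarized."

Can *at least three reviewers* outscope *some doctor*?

No

The DP *at least three reviewers* is contained in the relative clause *which at least three reviewers summarized* modifying *at most three etchings*.
The relative clause forms an island for QR, so the quantifier is confined to the head noun's restrictor.
The inverse ordering *at least three reviewers* > *some doctor* is therefore underivable.
(Only the surface reading survives: one fixed doctor with respect to all the relevant reviewers.)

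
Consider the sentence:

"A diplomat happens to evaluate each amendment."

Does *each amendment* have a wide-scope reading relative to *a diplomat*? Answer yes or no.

Yes

*each amendment* is the object of the infinitival complement of a raising predicate; raising infinitives are transparent for QR, so the two DPs are in effect clausemates.
Since no island is crossed, the inverse ordering is licensed alongside surface scope.
The sentence is scopally ambiguous between *a diplomat* > *each amendment* and *each amendment* > *a diplomat*.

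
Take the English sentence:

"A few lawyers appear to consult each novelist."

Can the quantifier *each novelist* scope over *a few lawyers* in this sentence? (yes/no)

Yes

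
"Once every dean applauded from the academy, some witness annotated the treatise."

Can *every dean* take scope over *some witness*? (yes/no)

No

*every dean* is embedded in the adjunct clause *once every dean applauded from the academy*.
The adjunct-island constraint bars QR out of an adverbial clause.
So *every dean* cannot raise to a position above *some witness*.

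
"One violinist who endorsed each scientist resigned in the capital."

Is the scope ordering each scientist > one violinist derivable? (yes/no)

No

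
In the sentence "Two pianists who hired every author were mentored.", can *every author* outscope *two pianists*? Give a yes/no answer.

The target quantifier *every author* is part of the relative clause *who hired every author*.
The relative clause forms an island for QR, so the quantifier is confined to the head noun's restrictor.
The inverse ordering *every author* > *two pianists* is therefore underivable.

No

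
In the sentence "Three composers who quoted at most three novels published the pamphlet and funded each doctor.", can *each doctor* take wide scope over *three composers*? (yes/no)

No

Structurally, *each doctor* is inside one conjunct of the coordinate structure (*funded each doctor*).
The Coordinate Structure Constraint blocks movement (including QR) out of a single conjunct.
So *each doctor* cannot raise high enough to outscope *three composers*; only the surface ordering *three composers* > *each doctor* is available.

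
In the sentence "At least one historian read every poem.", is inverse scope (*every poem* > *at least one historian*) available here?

Yes

*at least one historian* and *every poem* are co-arguments of the matrix verb, with nothing but a clause-internal boundary between them.
With no island boundary between them, the object can take inverse scope over the subject via ordinary QR within the clause.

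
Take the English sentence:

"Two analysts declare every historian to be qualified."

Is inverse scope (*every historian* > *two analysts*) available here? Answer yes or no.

Yes

*every historian* is the subject of an ECM infinitive — the infinitival complement of an ECM verb is not a scope island, so *every historian* can raise into the matrix clause.
QR within a single clause is free, so the lower quantifier may take scope over the higher one.
The sentence is scopally ambiguous between *two analysts* > *every historian* and *every historian* > *two analysts*.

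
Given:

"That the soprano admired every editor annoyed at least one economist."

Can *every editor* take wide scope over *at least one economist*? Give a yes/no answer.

No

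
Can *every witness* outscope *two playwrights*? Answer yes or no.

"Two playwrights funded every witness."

*every witness* is the matrix object and *two playwrights* the matrix subject; the two are clausemates.
Clause-internal QR can adjoin the lower DP above the subject, yielding the inverse reading.

Yes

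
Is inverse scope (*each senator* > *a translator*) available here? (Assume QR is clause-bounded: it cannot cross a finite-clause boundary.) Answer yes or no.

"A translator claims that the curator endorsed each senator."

The target quantifier *each senator* is part of the finite complement clause *that the curator endorsed each senator*.
QR is clause-bounded, so the finite complement is a scope island for the embedded quantifier.
So *each senator* cannot raise to a position above *a translator*.

No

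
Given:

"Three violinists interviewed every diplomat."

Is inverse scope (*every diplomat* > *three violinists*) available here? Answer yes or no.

Yes

Both DPs are arguments of the same predicate; there is no clause or island boundary between them.
With no island boundary between them, the object can take inverse scope over the subject via ordinary QR within the clause.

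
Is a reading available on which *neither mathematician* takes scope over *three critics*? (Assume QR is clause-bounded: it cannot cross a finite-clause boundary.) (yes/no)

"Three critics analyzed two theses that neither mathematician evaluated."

*neither mathematician* sits inside the relative clause *that neither mathematician evaluated* modifying *two theses*.
A relative clause is a scope island — quantifier raising cannot cross its boundary.
The inverse ordering *neither mathematician* > *three critics* is therefore underivable.

No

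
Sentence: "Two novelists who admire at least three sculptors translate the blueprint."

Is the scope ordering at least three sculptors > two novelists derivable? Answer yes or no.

No

*at least three sculptors* sits inside the relative clause *who admire at least three sculptors*.
A relative clause is a scope island — quantifier raising cannot cross its boundary.
*at least three sculptors* is confined to the island and cannot take scope over *two novelists*.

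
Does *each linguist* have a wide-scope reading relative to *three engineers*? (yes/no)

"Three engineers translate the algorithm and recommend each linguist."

The target quantifier *each linguist* is part of one conjunct of the coordinate structure (*recommend each linguist*).
The Coordinate Structure Constraint blocks movement (including QR) out of a single conjunct.
*each linguist* > *three engineers* would require crossing that boundary, which is illicit.

No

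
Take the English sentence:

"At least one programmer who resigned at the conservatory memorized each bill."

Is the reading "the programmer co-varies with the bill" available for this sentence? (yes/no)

That reading corresponds to *each bill* > *at least one programmer*.
The RC *who resigned at the conservatory* is an island, but *each bill* is not inside it — it is the matrix object, a clausemate of *at least one programmer*.
Nothing blocks QR of the lower DP to a position above the higher one, so inverse scope is available.

Yes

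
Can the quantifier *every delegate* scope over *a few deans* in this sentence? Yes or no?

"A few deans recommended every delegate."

Yes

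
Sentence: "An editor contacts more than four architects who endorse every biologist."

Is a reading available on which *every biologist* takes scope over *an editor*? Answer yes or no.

No

The target quantifier *every biologist* is part of the relative clause *who endorse every biologist* modifying *more than four architects*.
Relative clauses are scope islands: a quantifier cannot QR out of a relative clause to take scope in the matrix clause.
So the wide-scope reading for *every biologist* is blocked.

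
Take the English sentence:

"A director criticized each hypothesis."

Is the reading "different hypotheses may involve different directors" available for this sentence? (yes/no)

Yes

This is the *each hypothesis* > *a director* reading.
*a director* and *each hypothesis* are co-arguments of the matrix verb, with nothing but a clause-internal boundary between them.
Clause-internal QR can adjoin the lower DP above the subject, yielding the inverse reading.
So *each hypothesis* > *a director* is among the available readings.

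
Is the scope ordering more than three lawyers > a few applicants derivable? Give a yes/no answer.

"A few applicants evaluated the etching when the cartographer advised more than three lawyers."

*more than three lawyers* is embedded in the adjunct clause *when the cartographer advised more than three lawyers*.
Since the clause is an adjunct (not a complement), the Adjunct Condition blocks QR across its edge.
So *more than three lawyers* cannot raise high enough to outscope *a few applicants*; only the surface ordering *a few applicants* > *more than three lawyers* is available.

No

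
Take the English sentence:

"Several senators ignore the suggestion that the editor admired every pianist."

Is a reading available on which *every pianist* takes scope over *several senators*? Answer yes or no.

Structurally, *every pianist* is inside the complex NP *the suggestion that the editor admired every pianist*.
Since the clause is the complement of a nominal head, the CNPC blocks scope extraction.
So the wide-scope reading for *every pianist* is blocked.

No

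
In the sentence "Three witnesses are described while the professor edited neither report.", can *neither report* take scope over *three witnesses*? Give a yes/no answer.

Structurally, *neither report* is inside the adjunct clause *while the professor edited neither report*.
Adverbial clauses are not L-marked, so they are barriers for QR — the quantifier cannot escape the adjunct.
*neither report* is confined to the island and cannot take scope over *three witnesses*.

No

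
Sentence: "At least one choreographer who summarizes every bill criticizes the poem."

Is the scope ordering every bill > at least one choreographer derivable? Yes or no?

No

*every bill* occurs within the relative clause *who summarizes every bill*.
A relative clause is a scope island — quantifier raising cannot cross its boundary.
The inverse ordering *every bill* > *at least one choreographer* is therefore underivable.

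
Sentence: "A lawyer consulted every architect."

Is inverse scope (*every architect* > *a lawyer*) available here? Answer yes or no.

*every architect* and *a lawyer* are in the same minimal clause.
No island intervenes, so both surface and inverse scope are derivable.
The sentence is scopally ambiguous between *a lawyer* > *every architect* and *every architect* > *a lawyer*.

Yes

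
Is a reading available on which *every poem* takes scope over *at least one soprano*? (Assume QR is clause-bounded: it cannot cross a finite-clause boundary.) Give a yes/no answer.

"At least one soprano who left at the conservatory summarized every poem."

*every poem* is a matrix argument; only *at least one soprano* is modified by the relative clause *who left at the conservatory*, so the RC island is irrelevant to the target quantifier.
With no island boundary between them, the object can take inverse scope over the subject via ordinary QR within the clause.

Yes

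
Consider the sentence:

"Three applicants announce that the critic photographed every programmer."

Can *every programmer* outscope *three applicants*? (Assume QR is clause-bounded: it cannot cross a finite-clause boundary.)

*every programmer* occurs within the finite complement clause *that the critic photographed every programmer*.
Under clause-bounded QR, a quantifier in an embedded finite clause cannot raise into the matrix clause.
So *every programmer* cannot raise to a position above *three applicants*.

No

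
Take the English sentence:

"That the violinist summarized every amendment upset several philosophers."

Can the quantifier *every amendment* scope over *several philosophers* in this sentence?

No

*every amendment* is embedded in the sentential subject *that the violinist summarized every amendment*.
Sentential subjects are islands: a quantifier inside the subject clause cannot raise over the matrix predicate.
So the wide-scope reading for *every amendment* is blocked.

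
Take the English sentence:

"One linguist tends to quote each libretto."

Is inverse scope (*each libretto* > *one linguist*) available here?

Yes

*each libretto* is the object of the infinitival complement of a raising predicate; raising infinitives are transparent for QR, so the two DPs are in effect clausemates.
Clause-internal QR can adjoin the lower DP above the subject, yielding the inverse reading.
Both orderings are possible: *one linguist* > *each libretto* and *each libretto* > *one linguist*.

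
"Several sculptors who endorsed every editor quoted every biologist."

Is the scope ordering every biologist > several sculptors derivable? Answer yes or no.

Yes

The RC *who endorsed every editor* is an island, but *every biologist* is not inside it — it is the matrix object, a clausemate of *several sculptors*.
Clause-internal QR can adjoin the lower DP above the subject, yielding the inverse reading.
Both orderings are possible: *several sculptors* > *every biologist* and *every biologist* > *several sculptors*.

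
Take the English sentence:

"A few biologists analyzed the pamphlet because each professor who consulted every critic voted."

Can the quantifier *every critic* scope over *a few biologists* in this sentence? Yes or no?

No

*every critic* sits inside the relative clause *who consulted every critic*, which is itself inside the adjunct *because each professor who consulted every critic voted*.
Nested islands: the RC island is itself inside an adjunct island, so wide scope is doubly excluded.
*every critic* > *a few biologists* would require crossing that boundary, which is illicit.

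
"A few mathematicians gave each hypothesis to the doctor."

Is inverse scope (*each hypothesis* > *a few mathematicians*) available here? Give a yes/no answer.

Yes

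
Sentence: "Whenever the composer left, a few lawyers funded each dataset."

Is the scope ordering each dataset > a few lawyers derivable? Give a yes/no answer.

Yes

The adjunct island is irrelevant here — *each dataset* and *a few lawyers* are both in the matrix clause.
Nothing blocks QR of the lower DP to a position above the higher one, so inverse scope is available.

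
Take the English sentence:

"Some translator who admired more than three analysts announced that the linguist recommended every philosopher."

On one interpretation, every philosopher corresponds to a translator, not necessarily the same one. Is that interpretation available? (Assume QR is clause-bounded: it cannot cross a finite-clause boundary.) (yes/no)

No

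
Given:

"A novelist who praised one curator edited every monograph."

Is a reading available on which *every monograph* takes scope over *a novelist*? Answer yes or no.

Although the sentence contains a relative clause (*who praised one curator*), *every monograph* is outside it, in the matrix VP.
Nothing blocks QR of the lower DP to a position above the higher one, so inverse scope is available.

Yes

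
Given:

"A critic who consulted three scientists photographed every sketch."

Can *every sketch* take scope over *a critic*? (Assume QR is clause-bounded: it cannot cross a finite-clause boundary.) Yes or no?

Yes

The relative clause *who consulted three scientists* modifies *a critic*, but *every sketch* is not inside that relative clause — it is an argument of the matrix verb.
No island intervenes, so both surface and inverse scope are derivable.
Both orderings are possible: *a critic* > *every sketch* and *every sketch* > *a critic*.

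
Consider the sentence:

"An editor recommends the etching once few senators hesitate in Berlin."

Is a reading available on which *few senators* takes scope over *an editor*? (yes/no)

No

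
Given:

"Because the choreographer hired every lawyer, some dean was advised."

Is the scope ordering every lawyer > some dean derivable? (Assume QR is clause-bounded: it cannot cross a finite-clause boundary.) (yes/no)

No

The DP *every lawyer* is contained in the adjunct clause *because the choreographer hired every lawyer*.
Adjunct clauses are scope islands: a quantifier inside an adjunct cannot raise into the matrix clause.
The ordering *every lawyer* > *some dean* is therefore underivable.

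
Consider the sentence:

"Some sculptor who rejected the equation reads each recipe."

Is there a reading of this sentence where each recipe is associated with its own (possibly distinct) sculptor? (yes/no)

Yes

The paraphrase describes the scope ordering *each recipe* > *some sculptor*.
Although the sentence contains a relative clause (*who rejected the equation*), *each recipe* is outside it, in the matrix VP.
Nothing blocks QR of the lower DP to a position above the higher one, so inverse scope is available.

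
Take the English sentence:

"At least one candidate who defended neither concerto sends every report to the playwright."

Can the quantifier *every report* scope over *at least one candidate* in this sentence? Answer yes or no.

Yes

Although the sentence contains a relative clause (*who defended neither concerto*), *every report* is outside it, in the matrix VP.
Ordinary QR to a clause-peripheral position gives the wide-scope LF for the lower DP.
The sentence is scopally ambiguous between *at least one candidate* > *every report* and *every report* > *at least one candidate*.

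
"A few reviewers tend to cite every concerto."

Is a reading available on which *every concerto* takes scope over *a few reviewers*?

Raising constructions are monoclausal for scope purposes; *every concerto* is not separated from *a few reviewers* by any island.
No island intervenes, so both surface and inverse scope are derivable.
Both orderings are possible: *a few reviewers* > *every concerto* and *every concerto* > *a few reviewers*.

Yes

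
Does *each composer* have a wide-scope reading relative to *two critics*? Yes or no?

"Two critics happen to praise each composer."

Raising constructions are monoclausal for scope purposes; *each composer* is not separated from *two critics* by any island.
With no island boundary between them, the object can take inverse scope over the subject via ordinary QR within the clause.

Yes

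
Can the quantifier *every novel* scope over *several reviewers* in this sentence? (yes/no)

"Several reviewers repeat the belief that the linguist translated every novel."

Structurally, *every novel* is inside the complex NP *the belief that the linguist translated every novel*.
Since the clause is the complement of a nominal head, the CNPC blocks scope extraction.
So the wide-scope reading for *every novel* is blocked.

No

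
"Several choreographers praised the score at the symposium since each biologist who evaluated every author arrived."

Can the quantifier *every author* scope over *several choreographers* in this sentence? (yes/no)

*every author* occurs within the relative clause *who evaluated every author*, which is itself inside the adjunct *since each biologist who evaluated every author arrived*.
Two island boundaries intervene — the relative clause and the adjunct. Either alone would block QR.
So the wide-scope reading for *every author* is blocked.

No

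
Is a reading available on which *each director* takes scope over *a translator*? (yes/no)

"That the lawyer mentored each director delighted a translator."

No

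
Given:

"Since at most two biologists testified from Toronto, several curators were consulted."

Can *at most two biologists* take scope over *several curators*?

No

Structurally, *at most two biologists* is inside the adjunct clause *since at most two biologists testified from Toronto*.
Adverbial clauses are not L-marked, so they are barriers for QR — the quantifier cannot escape the adjunct.
So *at most two biologists* cannot raise to a position above *several curators*.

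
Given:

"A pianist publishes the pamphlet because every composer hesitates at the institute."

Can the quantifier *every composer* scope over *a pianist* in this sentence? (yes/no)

The DP *every composer* is contained in the adjunct clause *because every composer hesitates at the institute*.
The adjunct-island constraint bars QR out of an adverbial clause.
The inverse ordering *every composer* > *a pianist* is therefore underivable.
(Only the surface reading survives: one fixed pianist with respect to all the relevant composers.)

No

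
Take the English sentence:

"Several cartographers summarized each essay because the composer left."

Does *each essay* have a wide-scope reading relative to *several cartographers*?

Yes

Neither queried DP is inside the adjunct, so the adjunct-island constraint does not apply.
QR within a single clause is free, so the lower quantifier may take scope over the higher one.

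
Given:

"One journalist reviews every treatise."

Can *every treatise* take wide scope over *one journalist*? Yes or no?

Yes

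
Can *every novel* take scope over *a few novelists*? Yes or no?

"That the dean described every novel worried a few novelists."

No

*every novel* is embedded in the sentential subject *that the dean described every novel*.
The subject-island constraint blocks QR out of a clausal subject.
The ordering *every novel* > *a few novelists* is therefore underivable.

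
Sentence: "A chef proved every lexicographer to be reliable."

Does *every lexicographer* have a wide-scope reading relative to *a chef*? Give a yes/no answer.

Yes

ECM infinitives lack a CP barrier, so *every lexicographer* can QR over the matrix subject *a chef*.
Nothing blocks QR of the lower DP to a position above the higher one, so inverse scope is available.
Both orderings are possible: *a chef* > *every lexicographer* and *every lexicographer* > *a chef*.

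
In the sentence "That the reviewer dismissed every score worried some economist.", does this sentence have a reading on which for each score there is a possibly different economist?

No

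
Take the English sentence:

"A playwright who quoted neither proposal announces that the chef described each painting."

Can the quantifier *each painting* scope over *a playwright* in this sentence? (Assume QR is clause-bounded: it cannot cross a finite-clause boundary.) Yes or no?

The DP *each painting* is contained in the finite complement clause *that the chef described each painting*.
Finite CP is the ceiling for QR here, by assumption.
There is no licit LF on which *each painting* c-commands *a playwright*.
(Only the surface reading survives: one fixed playwright with respect to all the relevant paintings.)

No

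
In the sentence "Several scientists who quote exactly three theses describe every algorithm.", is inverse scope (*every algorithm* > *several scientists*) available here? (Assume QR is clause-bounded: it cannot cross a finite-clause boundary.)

The RC *who quote exactly three theses* is an island, but *every algorithm* is not inside it — it is the matrix object, a clausemate of *several scientists*.
Nothing blocks QR of the lower DP to a position above the higher one, so inverse scope is available.

Yes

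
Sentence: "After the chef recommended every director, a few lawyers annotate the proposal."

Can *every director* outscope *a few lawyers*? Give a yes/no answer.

No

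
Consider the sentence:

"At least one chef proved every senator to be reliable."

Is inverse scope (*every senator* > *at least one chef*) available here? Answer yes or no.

Yes

ECM infinitives lack a CP barrier, so *every senator* can QR over the matrix subject *at least one chef*.
No island intervenes, so both surface and inverse scope are derivable.
The sentence is scopally ambiguous between *at least one chef* > *every senator* and *every senator* > *at least one chef*.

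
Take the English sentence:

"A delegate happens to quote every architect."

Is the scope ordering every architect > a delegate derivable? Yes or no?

Raising constructions are monoclausal for scope purposes; *every architect* is not separated from *a delegate* by any island.
Clause-internal QR can adjoin the lower DP above the subject, yielding the inverse reading.
Both orderings are possible: *a delegate* > *every architect* and *every architect* > *a delegate*.

Yes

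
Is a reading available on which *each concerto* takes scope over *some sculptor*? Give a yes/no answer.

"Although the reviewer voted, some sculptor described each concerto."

Yes

The adjunct island is irrelevant here — *each concerto* and *some sculptor* are both in the matrix clause.
With no island boundary between them, the object can take inverse scope over the subject via ordinary QR within the clause.
The sentence is scopally ambiguous between *some sculptor* > *each concerto* and *each concerto* > *some sculptor*.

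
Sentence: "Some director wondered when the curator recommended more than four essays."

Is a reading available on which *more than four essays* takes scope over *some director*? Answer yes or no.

No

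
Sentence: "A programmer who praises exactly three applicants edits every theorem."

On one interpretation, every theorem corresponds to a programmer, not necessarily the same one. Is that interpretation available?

The paraphrase describes the scope ordering *every theorem* > *a programmer*.
*every theorem* sits in the matrix clause, not in the relative clause on *a programmer*.
Nothing blocks QR of the lower DP to a position above the higher one, so inverse scope is available.

Yes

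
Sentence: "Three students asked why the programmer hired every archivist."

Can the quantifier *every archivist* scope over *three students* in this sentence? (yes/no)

The target quantifier *every archivist* is part of the embedded question *why the programmer hired every archivist*.
An indirect question is a wh-island; the filled [Spec,CP] blocks QR across the CP edge.
The inverse ordering *every archivist* > *three students* is therefore underivable.

No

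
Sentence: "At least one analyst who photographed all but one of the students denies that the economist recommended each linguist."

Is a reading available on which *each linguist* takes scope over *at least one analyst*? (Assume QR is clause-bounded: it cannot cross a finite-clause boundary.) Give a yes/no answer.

No

The DP *each linguist* is contained in the finite complement clause *that the economist recommended each linguist*.
Under clause-bounded QR, a quantifier in an embedded finite clause cannot raise into the matrix clause.
So *each linguist* cannot raise high enough to outscope *at least one analyst*; only the surface ordering *at least one analyst* > *each linguist* is available.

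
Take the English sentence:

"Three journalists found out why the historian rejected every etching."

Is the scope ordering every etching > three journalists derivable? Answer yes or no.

*every etching* occurs within the embedded question *why the historian rejected every etching*.
Embedded wh-clauses are opaque for QR, so the quantifier stays inside the question.
So the wide-scope reading for *every etching* is blocked.

No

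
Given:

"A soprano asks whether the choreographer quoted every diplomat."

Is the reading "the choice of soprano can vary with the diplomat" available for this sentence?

No

The paraphrase describes the scope ordering *every diplomat* > *a soprano*.
*every diplomat* is embedded in the embedded question *whether the choreographer quoted every diplomat*.
The wh-island constraint blocks QR out of an embedded interrogative.
*every diplomat* is confined to the island and cannot take scope over *a soprano*.
(Only the surface reading survives: one fixed soprano with respect to all the relevant diplomats.)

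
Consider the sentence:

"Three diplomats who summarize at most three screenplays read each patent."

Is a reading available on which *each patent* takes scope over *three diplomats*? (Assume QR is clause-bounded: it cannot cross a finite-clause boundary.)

Yes

*each patent* is a matrix argument; only *three diplomats* is modified by the relative clause *who summarize at most three screenplays*, so the RC island is irrelevant to the target quantifier.
Nothing blocks QR of the lower DP to a position above the higher one, so inverse scope is available.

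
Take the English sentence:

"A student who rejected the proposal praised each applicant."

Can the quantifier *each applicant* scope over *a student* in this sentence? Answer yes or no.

The RC *who rejected the proposal* is an island, but *each applicant* is not inside it — it is the matrix object, a clausemate of *a student*.
Since no island is crossed, the inverse ordering is licensed alongside surface scope.

Yes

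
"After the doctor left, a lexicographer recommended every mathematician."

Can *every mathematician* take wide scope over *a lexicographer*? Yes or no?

Yes

*every mathematician* is a matrix argument; the adjunct is an island but the target quantifier is outside it.
Since no island is crossed, the inverse ordering is licensed alongside surface scope.
Both orderings are possible: *a lexicographer* > *every mathematician* and *every mathematician* > *a lexicographer*.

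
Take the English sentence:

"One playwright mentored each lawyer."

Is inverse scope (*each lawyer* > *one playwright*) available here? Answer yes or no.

Yes

*each lawyer* is the matrix object and *one playwright* the matrix subject; the two are clausemates.
Nothing blocks QR of the lower DP to a position above the higher one, so inverse scope is available.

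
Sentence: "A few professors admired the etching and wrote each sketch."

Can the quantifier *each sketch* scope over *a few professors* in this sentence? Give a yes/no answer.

No

The DP *each sketch* is contained in one conjunct of the coordinate structure (*wrote each sketch*).
The Coordinate Structure Constraint blocks movement (including QR) out of a single conjunct.
*each sketch* > *a few professors* would require crossing that boundary, which is illicit.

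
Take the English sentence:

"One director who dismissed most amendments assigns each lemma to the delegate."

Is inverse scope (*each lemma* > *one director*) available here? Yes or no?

*each lemma* is a matrix argument; only *one director* is modified by the relative clause *who dismissed most amendments*, so the RC island is irrelevant to the target quantifier.
Since no island is crossed, the inverse ordering is licensed alongside surface scope.
The sentence is scopally ambiguous between *one director* > *each lemma* and *each lemma* > *one director*.

Yes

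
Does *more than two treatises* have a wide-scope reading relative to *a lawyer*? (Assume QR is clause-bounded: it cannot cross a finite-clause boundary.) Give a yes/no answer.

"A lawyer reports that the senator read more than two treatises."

*more than two treatises* sits inside the finite complement clause *that the senator read more than two treatises*.
Given the clause-boundedness assumption, QR cannot cross the finite CP into the matrix.
So *more than two treatises* cannot raise to a position above *a lawyer*.

No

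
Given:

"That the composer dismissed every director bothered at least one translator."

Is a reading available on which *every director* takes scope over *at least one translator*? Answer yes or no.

Structurally, *every director* is inside the sentential subject *that the composer dismissed every director*.
Clausal subjects are scope islands; QR from inside the subject into the matrix is barred.
*every director* is confined to the island and cannot take scope over *at least one translator*.

No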